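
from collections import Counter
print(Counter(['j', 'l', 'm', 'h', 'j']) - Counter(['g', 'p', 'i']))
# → Counter({'j': 2, 'l': 1, 'm': 1, 'h': 1})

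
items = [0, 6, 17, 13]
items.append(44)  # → [0, 6, 17, 13, 44]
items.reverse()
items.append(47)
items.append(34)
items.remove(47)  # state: [44, 13, 17, 6, 0, 34]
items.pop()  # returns 34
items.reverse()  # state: [0, 6, 17, 13, 44]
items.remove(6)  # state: [0, 17, 13, 44]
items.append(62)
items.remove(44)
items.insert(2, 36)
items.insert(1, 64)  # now [0, 64, 17, 36, 13, 62]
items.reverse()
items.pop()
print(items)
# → [62, 13, 36, 17, 64]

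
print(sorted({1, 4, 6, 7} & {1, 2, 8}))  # [1]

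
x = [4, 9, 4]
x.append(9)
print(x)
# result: [4, 9, 4, 9]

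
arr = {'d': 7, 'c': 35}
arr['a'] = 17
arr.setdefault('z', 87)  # 87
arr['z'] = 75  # {'d': 7, 'c': 35, 'a': 17, 'z': 75}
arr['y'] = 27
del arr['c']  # {'d': 7, 'a': 17, 'z': 75, 'y': 27}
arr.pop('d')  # 7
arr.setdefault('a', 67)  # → 17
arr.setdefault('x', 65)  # 65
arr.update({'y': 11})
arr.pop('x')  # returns 65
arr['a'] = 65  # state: {'a': 65, 'z': 75, 'y': 11}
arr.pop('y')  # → 11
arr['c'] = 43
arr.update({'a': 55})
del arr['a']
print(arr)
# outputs {'z': 75, 'c': 43}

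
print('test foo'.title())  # Test Foo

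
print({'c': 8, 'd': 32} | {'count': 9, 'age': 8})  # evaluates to {'c': 8, 'd': 32, 'count': 9, 'age': 8}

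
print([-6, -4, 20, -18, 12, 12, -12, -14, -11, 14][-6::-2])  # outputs [12, 20, -6]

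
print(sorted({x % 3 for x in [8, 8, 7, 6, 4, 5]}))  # [0, 1, 2]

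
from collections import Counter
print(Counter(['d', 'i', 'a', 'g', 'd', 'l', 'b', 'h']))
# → Counter({'d': 2, 'i': 1, 'a': 1, 'g': 1, 'l': 1, 'b': 1, 'h': 1})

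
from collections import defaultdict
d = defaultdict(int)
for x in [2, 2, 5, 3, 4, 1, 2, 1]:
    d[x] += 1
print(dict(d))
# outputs {2: 3, 5: 1, 3: 1, 4: 1, 1: 2}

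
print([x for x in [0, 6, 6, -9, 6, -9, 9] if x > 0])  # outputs [6, 6, 6, 9]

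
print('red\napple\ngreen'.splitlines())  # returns ['red', 'apple', 'green']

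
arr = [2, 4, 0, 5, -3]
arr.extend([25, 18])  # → [2, 4, 0, 5, -3, 25, 18]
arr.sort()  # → [-3, 0, 2, 4, 5, 18, 25]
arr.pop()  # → 25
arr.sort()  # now [-3, 0, 2, 4, 5, 18]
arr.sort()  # [-3, 0, 2, 4, 5, 18]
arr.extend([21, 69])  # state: [-3, 0, 2, 4, 5, 18, 21, 69]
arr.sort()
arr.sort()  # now [-3, 0, 2, 4, 5, 18, 21, 69]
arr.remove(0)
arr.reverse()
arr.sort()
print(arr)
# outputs [-3, 2, 4, 5, 18, 21, 69]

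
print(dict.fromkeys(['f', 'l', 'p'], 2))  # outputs {'f': 2, 'l': 2, 'p': 2}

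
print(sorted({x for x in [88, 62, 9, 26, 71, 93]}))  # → [9, 26, 62, 71, 88, 93]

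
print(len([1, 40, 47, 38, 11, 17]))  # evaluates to 6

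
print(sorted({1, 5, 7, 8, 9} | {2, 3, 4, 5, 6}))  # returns [1, 2, 3, 4, 5, 6, 7, 8, 9]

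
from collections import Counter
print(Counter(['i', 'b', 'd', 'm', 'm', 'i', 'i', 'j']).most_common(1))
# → [('i', 3)]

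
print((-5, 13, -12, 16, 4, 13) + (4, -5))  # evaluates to (-5, 13, -12, 16, 4, 13, 4, -5)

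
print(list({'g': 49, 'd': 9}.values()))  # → [49, 9]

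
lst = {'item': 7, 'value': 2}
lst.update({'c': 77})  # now {'item': 7, 'value': 2, 'c': 77}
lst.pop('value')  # 2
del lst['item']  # {'c': 77}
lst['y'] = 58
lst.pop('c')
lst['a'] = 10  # {'y': 58, 'a': 10}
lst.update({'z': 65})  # {'y': 58, 'a': 10, 'z': 65}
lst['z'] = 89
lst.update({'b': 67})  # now {'y': 58, 'a': 10, 'z': 89, 'b': 67}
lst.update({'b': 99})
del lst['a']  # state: {'y': 58, 'z': 89, 'b': 99}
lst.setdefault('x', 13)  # 13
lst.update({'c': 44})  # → {'y': 58, 'z': 89, 'b': 99, 'x': 13, 'c': 44}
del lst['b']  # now {'y': 58, 'z': 89, 'x': 13, 'c': 44}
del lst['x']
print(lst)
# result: {'y': 58, 'z': 89, 'c': 44}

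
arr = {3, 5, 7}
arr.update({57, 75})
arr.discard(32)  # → {3, 5, 7, 57, 75}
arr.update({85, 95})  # {3, 5, 7, 57, 75, 85, 95}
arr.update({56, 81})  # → {3, 5, 7, 56, 57, 75, 81, 85, 95}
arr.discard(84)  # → {3, 5, 7, 56, 57, 75, 81, 85, 95}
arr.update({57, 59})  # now {3, 5, 7, 56, 57, 59, 75, 81, 85, 95}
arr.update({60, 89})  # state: {3, 5, 7, 56, 57, 59, 60, 75, 81, 85, 89, 95}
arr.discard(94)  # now {3, 5, 7, 56, 57, 59, 60, 75, 81, 85, 89, 95}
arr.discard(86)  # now {3, 5, 7, 56, 57, 59, 60, 75, 81, 85, 89, 95}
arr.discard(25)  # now {3, 5, 7, 56, 57, 59, 60, 75, 81, 85, 89, 95}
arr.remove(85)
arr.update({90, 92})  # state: {3, 5, 7, 56, 57, 59, 60, 75, 81, 89, 90, 92, 95}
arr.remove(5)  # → {3, 7, 56, 57, 59, 60, 75, 81, 89, 90, 92, 95}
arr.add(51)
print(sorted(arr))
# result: [3, 7, 51, 56, 57, 59, 60, 75, 81, 89, 90, 92, 95]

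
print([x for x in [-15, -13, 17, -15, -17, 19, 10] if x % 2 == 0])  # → [10]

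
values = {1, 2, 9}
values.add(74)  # {1, 2, 9, 74}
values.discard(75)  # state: {1, 2, 9, 74}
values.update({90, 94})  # {1, 2, 9, 74, 90, 94}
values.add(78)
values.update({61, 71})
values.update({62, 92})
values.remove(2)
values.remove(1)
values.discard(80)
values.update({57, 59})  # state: {9, 57, 59, 61, 62, 71, 74, 78, 90, 92, 94}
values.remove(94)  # {9, 57, 59, 61, 62, 71, 74, 78, 90, 92}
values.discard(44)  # {9, 57, 59, 61, 62, 71, 74, 78, 90, 92}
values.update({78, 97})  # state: {9, 57, 59, 61, 62, 71, 74, 78, 90, 92, 97}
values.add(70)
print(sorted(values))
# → [9, 57, 59, 61, 62, 70, 71, 74, 78, 90, 92, 97]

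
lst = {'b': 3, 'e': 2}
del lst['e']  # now {'b': 3}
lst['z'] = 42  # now {'b': 3, 'z': 42}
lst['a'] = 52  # {'b': 3, 'z': 42, 'a': 52}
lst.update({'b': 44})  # {'b': 44, 'z': 42, 'a': 52}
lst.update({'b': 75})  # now {'b': 75, 'z': 42, 'a': 52}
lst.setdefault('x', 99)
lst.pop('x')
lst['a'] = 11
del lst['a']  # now {'b': 75, 'z': 42}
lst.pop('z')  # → 42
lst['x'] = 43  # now {'b': 75, 'x': 43}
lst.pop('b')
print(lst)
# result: {'x': 43}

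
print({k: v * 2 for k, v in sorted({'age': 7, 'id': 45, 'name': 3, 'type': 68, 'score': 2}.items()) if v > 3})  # {'age': 14, 'id': 90, 'type': 136}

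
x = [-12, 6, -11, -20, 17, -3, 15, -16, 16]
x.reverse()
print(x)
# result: [16, -16, 15, -3, 17, -20, -11, 6, -12]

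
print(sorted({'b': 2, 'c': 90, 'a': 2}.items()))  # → [('a', 2), ('b', 2), ('c', 90)]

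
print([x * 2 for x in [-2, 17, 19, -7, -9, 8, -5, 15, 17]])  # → [-4, 34, 38, -14, -18, 16, -10, 30, 34]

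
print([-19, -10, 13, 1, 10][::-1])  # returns [10, 1, 13, -10, -19]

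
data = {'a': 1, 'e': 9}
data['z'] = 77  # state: {'a': 1, 'e': 9, 'z': 77}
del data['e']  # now {'a': 1, 'z': 77}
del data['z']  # {'a': 1}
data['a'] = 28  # {'a': 28}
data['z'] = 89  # {'a': 28, 'z': 89}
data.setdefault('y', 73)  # 73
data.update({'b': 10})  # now {'a': 28, 'z': 89, 'y': 73, 'b': 10}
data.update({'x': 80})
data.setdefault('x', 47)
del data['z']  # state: {'a': 28, 'y': 73, 'b': 10, 'x': 80}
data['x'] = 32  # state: {'a': 28, 'y': 73, 'b': 10, 'x': 32}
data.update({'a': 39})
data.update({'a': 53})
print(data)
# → {'a': 53, 'y': 73, 'b': 10, 'x': 32}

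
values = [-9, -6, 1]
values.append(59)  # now [-9, -6, 1, 59]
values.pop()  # 59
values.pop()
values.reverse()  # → [-6, -9]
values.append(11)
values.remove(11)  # [-6, -9]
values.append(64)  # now [-6, -9, 64]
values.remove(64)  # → [-6, -9]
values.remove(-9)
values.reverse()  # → [-6]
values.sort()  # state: [-6]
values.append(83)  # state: [-6, 83]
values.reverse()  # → [83, -6]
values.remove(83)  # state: [-6]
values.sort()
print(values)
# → [-6]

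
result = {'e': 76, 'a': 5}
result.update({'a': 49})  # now {'e': 76, 'a': 49}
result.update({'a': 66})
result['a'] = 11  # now {'e': 76, 'a': 11}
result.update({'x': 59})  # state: {'e': 76, 'a': 11, 'x': 59}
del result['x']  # {'e': 76, 'a': 11}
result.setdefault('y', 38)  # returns 38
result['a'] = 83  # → {'e': 76, 'a': 83, 'y': 38}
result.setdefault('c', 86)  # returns 86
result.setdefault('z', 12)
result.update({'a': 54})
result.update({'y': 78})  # {'e': 76, 'a': 54, 'y': 78, 'c': 86, 'z': 12}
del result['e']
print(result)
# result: {'a': 54, 'y': 78, 'c': 86, 'z': 12}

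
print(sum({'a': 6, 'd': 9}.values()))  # 15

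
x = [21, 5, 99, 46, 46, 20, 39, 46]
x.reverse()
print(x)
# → [46, 39, 20, 46, 46, 99, 5, 21]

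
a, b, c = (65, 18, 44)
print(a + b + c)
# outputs 127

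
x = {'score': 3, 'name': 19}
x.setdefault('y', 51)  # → 51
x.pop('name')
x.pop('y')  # 51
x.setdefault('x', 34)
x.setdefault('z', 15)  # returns 15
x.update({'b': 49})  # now {'score': 3, 'x': 34, 'z': 15, 'b': 49}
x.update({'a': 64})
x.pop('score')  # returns 3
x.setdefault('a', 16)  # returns 64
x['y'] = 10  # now {'x': 34, 'z': 15, 'b': 49, 'a': 64, 'y': 10}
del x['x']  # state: {'z': 15, 'b': 49, 'a': 64, 'y': 10}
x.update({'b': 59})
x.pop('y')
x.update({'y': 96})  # {'z': 15, 'b': 59, 'a': 64, 'y': 96}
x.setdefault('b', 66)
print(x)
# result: {'z': 15, 'b': 59, 'a': 64, 'y': 96}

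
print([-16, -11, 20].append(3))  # None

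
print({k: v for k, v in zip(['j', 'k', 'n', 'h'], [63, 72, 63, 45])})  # {'j': 63, 'k': 72, 'n': 63, 'h': 45}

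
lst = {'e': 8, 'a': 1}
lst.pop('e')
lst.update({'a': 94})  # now {'a': 94}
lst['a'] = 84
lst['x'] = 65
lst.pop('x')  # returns 65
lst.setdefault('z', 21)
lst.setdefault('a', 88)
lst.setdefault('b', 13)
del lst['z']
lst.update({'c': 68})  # {'a': 84, 'b': 13, 'c': 68}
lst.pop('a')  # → 84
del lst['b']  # {'c': 68}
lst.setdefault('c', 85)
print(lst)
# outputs {'c': 68}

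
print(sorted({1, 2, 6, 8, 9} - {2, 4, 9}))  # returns [1, 6, 8]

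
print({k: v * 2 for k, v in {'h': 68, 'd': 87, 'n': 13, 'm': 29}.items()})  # {'h': 136, 'd': 174, 'n': 26, 'm': 58}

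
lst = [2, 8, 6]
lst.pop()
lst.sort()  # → [2, 8]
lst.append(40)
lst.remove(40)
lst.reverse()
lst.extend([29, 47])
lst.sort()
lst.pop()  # 47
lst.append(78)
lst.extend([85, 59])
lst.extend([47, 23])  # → [2, 8, 29, 78, 85, 59, 47, 23]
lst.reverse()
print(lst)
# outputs [23, 47, 59, 85, 78, 29, 8, 2]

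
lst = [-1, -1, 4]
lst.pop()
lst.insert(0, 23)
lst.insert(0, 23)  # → [23, 23, -1, -1]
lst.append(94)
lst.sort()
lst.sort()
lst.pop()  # 94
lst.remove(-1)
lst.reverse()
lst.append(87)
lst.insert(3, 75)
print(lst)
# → [23, 23, -1, 75, 87]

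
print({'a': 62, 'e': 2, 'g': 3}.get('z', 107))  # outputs 107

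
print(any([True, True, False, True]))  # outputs True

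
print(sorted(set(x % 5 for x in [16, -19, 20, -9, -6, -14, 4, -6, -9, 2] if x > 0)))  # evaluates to [0, 1, 2, 4]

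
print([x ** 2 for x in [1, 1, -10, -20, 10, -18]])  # [1, 1, 100, 400, 100, 324]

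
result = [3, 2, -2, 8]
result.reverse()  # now [8, -2, 2, 3]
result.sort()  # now [-2, 2, 3, 8]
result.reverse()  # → [8, 3, 2, -2]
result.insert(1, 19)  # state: [8, 19, 3, 2, -2]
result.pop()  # -2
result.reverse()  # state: [2, 3, 19, 8]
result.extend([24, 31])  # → [2, 3, 19, 8, 24, 31]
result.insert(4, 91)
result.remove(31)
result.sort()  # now [2, 3, 8, 19, 24, 91]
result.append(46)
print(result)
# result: [2, 3, 8, 19, 24, 91, 46]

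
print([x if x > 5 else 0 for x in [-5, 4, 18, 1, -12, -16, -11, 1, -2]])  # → [0, 0, 18, 0, 0, 0, 0, 0, 0]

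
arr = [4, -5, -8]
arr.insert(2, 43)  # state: [4, -5, 43, -8]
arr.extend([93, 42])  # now [4, -5, 43, -8, 93, 42]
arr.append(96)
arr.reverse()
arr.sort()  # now [-8, -5, 4, 42, 43, 93, 96]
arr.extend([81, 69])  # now [-8, -5, 4, 42, 43, 93, 96, 81, 69]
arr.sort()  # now [-8, -5, 4, 42, 43, 69, 81, 93, 96]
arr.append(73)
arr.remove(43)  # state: [-8, -5, 4, 42, 69, 81, 93, 96, 73]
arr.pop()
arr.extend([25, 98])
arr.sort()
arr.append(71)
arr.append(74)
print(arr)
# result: [-8, -5, 4, 25, 42, 69, 81, 93, 96, 98, 71, 74]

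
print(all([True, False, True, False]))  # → False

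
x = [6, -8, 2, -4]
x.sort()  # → [-8, -4, 2, 6]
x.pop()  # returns 6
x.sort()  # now [-8, -4, 2]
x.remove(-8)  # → [-4, 2]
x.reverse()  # [2, -4]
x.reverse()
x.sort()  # [-4, 2]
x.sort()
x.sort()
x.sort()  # [-4, 2]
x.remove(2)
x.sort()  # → [-4]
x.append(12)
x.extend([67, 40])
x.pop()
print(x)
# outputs [-4, 12, 67]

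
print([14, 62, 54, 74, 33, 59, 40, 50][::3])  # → [14, 74, 40]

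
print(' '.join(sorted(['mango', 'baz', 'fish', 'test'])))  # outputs baz fish mango test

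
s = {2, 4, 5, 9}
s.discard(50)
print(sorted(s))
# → [2, 4, 5, 9]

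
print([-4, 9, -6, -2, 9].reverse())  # None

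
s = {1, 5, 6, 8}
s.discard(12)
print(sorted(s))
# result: [1, 5, 6, 8]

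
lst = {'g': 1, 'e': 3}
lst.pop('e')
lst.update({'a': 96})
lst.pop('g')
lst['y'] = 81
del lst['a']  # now {'y': 81}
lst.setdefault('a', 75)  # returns 75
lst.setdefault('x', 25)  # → 25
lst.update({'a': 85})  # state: {'y': 81, 'a': 85, 'x': 25}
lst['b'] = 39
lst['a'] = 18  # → {'y': 81, 'a': 18, 'x': 25, 'b': 39}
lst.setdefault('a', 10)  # 18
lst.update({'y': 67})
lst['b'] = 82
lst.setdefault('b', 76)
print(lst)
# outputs {'y': 67, 'a': 18, 'x': 25, 'b': 82}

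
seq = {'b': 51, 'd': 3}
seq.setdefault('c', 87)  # 87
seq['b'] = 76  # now {'b': 76, 'd': 3, 'c': 87}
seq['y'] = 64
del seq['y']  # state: {'b': 76, 'd': 3, 'c': 87}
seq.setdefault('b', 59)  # 76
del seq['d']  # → {'b': 76, 'c': 87}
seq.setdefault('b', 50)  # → 76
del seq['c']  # {'b': 76}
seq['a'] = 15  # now {'b': 76, 'a': 15}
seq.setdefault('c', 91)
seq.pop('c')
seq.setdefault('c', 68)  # 68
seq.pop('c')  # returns 68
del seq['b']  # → {'a': 15}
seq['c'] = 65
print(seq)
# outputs {'a': 15, 'c': 65}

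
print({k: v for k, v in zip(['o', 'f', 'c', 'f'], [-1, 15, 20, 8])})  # {'o': -1, 'f': 8, 'c': 20}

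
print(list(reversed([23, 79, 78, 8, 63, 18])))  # [18, 63, 8, 78, 79, 23]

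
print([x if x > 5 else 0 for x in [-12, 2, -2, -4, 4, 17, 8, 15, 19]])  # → [0, 0, 0, 0, 0, 17, 8, 15, 19]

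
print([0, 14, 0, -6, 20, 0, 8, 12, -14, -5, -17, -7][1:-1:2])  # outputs [14, -6, 0, 12, -5]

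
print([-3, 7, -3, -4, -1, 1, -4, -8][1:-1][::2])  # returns [7, -4, 1]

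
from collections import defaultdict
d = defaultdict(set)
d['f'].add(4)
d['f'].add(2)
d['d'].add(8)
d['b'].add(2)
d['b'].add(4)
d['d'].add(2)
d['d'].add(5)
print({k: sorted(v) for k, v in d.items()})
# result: {'f': [2, 4], 'd': [2, 5, 8], 'b': [2, 4]}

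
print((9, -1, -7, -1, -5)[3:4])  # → (-1,)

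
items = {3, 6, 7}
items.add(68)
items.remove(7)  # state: {3, 6, 68}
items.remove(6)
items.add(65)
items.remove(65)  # {3, 68}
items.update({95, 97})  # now {3, 68, 95, 97}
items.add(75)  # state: {3, 68, 75, 95, 97}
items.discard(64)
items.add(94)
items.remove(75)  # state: {3, 68, 94, 95, 97}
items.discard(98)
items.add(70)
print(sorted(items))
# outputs [3, 68, 70, 94, 95, 97]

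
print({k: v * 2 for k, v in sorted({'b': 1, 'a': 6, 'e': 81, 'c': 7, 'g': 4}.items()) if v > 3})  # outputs {'a': 12, 'c': 14, 'e': 162, 'g': 8}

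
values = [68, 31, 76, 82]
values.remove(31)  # [68, 76, 82]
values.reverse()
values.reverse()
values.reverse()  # [82, 76, 68]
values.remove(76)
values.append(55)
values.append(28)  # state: [82, 68, 55, 28]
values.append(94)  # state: [82, 68, 55, 28, 94]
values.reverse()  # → [94, 28, 55, 68, 82]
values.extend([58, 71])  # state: [94, 28, 55, 68, 82, 58, 71]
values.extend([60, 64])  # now [94, 28, 55, 68, 82, 58, 71, 60, 64]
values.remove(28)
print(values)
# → [94, 55, 68, 82, 58, 71, 60, 64]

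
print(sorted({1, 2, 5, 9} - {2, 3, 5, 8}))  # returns [1, 9]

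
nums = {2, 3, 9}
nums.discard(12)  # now {2, 3, 9}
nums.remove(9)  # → {2, 3}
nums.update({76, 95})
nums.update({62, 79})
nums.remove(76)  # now {2, 3, 62, 79, 95}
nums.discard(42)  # {2, 3, 62, 79, 95}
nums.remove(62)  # {2, 3, 79, 95}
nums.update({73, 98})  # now {2, 3, 73, 79, 95, 98}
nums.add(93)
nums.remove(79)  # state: {2, 3, 73, 93, 95, 98}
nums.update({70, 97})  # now {2, 3, 70, 73, 93, 95, 97, 98}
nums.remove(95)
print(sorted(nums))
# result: [2, 3, 70, 73, 93, 97, 98]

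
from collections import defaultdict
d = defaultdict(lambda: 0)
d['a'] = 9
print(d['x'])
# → 0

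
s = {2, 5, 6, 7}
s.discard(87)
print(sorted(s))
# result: [2, 5, 6, 7]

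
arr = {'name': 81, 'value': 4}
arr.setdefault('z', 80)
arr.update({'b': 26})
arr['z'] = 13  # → {'name': 81, 'value': 4, 'z': 13, 'b': 26}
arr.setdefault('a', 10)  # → 10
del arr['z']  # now {'name': 81, 'value': 4, 'b': 26, 'a': 10}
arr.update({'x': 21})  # {'name': 81, 'value': 4, 'b': 26, 'a': 10, 'x': 21}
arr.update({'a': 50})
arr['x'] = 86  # {'name': 81, 'value': 4, 'b': 26, 'a': 50, 'x': 86}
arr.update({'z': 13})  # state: {'name': 81, 'value': 4, 'b': 26, 'a': 50, 'x': 86, 'z': 13}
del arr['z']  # {'name': 81, 'value': 4, 'b': 26, 'a': 50, 'x': 86}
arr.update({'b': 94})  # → {'name': 81, 'value': 4, 'b': 94, 'a': 50, 'x': 86}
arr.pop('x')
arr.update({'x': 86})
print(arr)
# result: {'name': 81, 'value': 4, 'b': 94, 'a': 50, 'x': 86}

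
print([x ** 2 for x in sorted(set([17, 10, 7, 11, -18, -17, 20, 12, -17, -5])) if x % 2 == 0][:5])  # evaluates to [324, 100, 144, 400]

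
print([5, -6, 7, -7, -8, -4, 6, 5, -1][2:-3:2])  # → [7, -8]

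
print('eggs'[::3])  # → es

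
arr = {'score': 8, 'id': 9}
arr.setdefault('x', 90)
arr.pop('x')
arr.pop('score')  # 8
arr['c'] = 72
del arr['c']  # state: {'id': 9}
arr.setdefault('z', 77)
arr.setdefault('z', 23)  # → 77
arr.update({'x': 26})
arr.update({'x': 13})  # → {'id': 9, 'z': 77, 'x': 13}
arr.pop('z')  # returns 77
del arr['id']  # {'x': 13}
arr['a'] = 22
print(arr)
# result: {'x': 13, 'a': 22}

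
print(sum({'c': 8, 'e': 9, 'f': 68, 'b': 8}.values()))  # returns 93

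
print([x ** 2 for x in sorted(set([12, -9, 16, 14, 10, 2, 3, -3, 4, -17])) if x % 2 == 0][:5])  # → [4, 16, 100, 144, 196]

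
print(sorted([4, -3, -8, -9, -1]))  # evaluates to [-9, -8, -3, -1, 4]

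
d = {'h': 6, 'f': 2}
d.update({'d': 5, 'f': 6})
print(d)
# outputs {'h': 6, 'f': 6, 'd': 5}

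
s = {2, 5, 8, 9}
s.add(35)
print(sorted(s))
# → [2, 5, 8, 9, 35]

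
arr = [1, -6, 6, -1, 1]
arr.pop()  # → 1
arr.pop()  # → -1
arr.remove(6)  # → [1, -6]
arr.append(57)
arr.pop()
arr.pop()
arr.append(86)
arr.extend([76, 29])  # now [1, 86, 76, 29]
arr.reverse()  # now [29, 76, 86, 1]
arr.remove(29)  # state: [76, 86, 1]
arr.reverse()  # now [1, 86, 76]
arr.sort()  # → [1, 76, 86]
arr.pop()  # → 86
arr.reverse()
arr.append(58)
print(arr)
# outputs [76, 1, 58]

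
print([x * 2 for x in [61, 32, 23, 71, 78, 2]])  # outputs [122, 64, 46, 142, 156, 4]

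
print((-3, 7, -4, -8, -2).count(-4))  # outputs 1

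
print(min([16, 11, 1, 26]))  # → 1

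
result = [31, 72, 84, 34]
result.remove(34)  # [31, 72, 84]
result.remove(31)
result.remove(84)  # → [72]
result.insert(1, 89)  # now [72, 89]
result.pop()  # 89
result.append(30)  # [72, 30]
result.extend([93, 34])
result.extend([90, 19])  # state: [72, 30, 93, 34, 90, 19]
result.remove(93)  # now [72, 30, 34, 90, 19]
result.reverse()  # [19, 90, 34, 30, 72]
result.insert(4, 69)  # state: [19, 90, 34, 30, 69, 72]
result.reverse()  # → [72, 69, 30, 34, 90, 19]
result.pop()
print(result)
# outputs [72, 69, 30, 34, 90]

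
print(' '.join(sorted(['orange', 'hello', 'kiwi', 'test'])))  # hello kiwi orange test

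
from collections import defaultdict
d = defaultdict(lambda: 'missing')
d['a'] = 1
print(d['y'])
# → missing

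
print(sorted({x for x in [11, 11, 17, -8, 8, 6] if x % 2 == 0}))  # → [-8, 6, 8]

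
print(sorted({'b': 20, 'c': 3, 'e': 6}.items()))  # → [('b', 20), ('c', 3), ('e', 6)]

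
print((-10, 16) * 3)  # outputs (-10, 16, -10, 16, -10, 16)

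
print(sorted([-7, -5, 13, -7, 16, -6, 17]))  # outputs [-7, -7, -6, -5, 13, 16, 17]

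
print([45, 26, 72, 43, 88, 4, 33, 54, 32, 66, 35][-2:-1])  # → [66]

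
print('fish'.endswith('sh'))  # True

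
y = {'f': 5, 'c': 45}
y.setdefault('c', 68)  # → 45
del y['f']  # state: {'c': 45}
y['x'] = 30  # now {'c': 45, 'x': 30}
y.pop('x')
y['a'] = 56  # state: {'c': 45, 'a': 56}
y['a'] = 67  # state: {'c': 45, 'a': 67}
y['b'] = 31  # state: {'c': 45, 'a': 67, 'b': 31}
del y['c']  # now {'a': 67, 'b': 31}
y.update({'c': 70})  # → {'a': 67, 'b': 31, 'c': 70}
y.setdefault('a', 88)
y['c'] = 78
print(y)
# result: {'a': 67, 'b': 31, 'c': 78}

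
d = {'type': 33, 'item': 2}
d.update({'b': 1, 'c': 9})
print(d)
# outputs {'type': 33, 'item': 2, 'b': 1, 'c': 9}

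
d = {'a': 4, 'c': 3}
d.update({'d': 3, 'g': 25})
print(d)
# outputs {'a': 4, 'c': 3, 'd': 3, 'g': 25}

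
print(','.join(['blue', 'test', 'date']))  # blue,test,date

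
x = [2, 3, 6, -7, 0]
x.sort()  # [-7, 0, 2, 3, 6]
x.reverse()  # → [6, 3, 2, 0, -7]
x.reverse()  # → [-7, 0, 2, 3, 6]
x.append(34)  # [-7, 0, 2, 3, 6, 34]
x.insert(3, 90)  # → [-7, 0, 2, 90, 3, 6, 34]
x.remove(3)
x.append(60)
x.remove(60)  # [-7, 0, 2, 90, 6, 34]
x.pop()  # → 34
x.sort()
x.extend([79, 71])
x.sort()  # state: [-7, 0, 2, 6, 71, 79, 90]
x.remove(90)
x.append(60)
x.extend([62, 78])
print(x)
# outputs [-7, 0, 2, 6, 71, 79, 60, 62, 78]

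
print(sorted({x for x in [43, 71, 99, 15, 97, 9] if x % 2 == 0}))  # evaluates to []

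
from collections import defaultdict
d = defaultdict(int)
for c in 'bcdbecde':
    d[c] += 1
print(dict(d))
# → {'b': 2, 'c': 2, 'd': 2, 'e': 2}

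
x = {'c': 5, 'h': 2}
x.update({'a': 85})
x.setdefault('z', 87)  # 87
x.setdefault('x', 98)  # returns 98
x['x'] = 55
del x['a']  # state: {'c': 5, 'h': 2, 'z': 87, 'x': 55}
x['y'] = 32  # {'c': 5, 'h': 2, 'z': 87, 'x': 55, 'y': 32}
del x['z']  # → {'c': 5, 'h': 2, 'x': 55, 'y': 32}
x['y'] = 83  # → {'c': 5, 'h': 2, 'x': 55, 'y': 83}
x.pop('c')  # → 5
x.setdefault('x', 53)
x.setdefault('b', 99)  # 99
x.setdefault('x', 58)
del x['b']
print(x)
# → {'h': 2, 'x': 55, 'y': 83}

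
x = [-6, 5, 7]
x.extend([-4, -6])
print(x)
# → [-6, 5, 7, -4, -6]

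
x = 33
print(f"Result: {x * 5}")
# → Result: 165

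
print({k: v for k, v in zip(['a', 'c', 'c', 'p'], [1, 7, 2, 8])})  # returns {'a': 1, 'c': 2, 'p': 8}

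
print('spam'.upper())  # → SPAM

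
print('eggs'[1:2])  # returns g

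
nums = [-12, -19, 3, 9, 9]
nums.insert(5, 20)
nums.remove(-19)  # [-12, 3, 9, 9, 20]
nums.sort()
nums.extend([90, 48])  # [-12, 3, 9, 9, 20, 90, 48]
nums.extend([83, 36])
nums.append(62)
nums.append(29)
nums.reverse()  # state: [29, 62, 36, 83, 48, 90, 20, 9, 9, 3, -12]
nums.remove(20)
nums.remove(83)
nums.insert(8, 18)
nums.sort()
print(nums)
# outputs [-12, 3, 9, 9, 18, 29, 36, 48, 62, 90]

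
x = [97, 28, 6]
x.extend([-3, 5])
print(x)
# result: [97, 28, 6, -3, 5]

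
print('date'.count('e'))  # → 1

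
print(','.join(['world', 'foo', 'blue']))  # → world,foo,blue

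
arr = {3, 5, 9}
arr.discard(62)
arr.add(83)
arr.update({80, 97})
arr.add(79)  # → {3, 5, 9, 79, 80, 83, 97}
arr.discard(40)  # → {3, 5, 9, 79, 80, 83, 97}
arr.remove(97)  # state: {3, 5, 9, 79, 80, 83}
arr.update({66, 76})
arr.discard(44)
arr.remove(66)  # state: {3, 5, 9, 76, 79, 80, 83}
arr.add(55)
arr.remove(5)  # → {3, 9, 55, 76, 79, 80, 83}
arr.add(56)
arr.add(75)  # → {3, 9, 55, 56, 75, 76, 79, 80, 83}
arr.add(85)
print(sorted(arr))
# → [3, 9, 55, 56, 75, 76, 79, 80, 83, 85]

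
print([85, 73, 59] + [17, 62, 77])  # [85, 73, 59, 17, 62, 77]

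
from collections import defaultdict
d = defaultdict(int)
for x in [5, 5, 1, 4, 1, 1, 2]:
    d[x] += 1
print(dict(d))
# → {5: 2, 1: 3, 4: 1, 2: 1}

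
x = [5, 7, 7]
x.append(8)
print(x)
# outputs [5, 7, 7, 8]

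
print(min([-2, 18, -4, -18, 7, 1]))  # -18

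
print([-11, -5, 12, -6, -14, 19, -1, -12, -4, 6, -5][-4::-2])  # [-12, 19, -6, -5]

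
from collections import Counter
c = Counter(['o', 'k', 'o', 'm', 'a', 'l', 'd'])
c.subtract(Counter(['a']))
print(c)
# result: Counter({'o': 2, 'k': 1, 'm': 1, 'l': 1, 'd': 1, 'a': 0})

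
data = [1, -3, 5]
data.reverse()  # [5, -3, 1]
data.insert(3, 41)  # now [5, -3, 1, 41]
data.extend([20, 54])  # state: [5, -3, 1, 41, 20, 54]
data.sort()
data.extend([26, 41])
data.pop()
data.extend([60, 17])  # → [-3, 1, 5, 20, 41, 54, 26, 60, 17]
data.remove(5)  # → [-3, 1, 20, 41, 54, 26, 60, 17]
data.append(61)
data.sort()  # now [-3, 1, 17, 20, 26, 41, 54, 60, 61]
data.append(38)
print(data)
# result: [-3, 1, 17, 20, 26, 41, 54, 60, 61, 38]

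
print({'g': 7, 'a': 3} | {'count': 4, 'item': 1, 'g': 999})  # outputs {'g': 999, 'a': 3, 'count': 4, 'item': 1}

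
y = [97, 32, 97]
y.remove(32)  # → [97, 97]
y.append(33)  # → [97, 97, 33]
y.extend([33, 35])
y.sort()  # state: [33, 33, 35, 97, 97]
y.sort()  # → [33, 33, 35, 97, 97]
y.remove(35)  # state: [33, 33, 97, 97]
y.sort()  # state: [33, 33, 97, 97]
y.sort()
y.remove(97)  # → [33, 33, 97]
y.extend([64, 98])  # [33, 33, 97, 64, 98]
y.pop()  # 98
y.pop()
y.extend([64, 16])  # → [33, 33, 97, 64, 16]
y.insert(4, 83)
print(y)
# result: [33, 33, 97, 64, 83, 16]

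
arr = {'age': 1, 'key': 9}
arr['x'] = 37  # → {'age': 1, 'key': 9, 'x': 37}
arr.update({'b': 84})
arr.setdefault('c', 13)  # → 13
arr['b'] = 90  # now {'age': 1, 'key': 9, 'x': 37, 'b': 90, 'c': 13}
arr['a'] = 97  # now {'age': 1, 'key': 9, 'x': 37, 'b': 90, 'c': 13, 'a': 97}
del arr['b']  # {'age': 1, 'key': 9, 'x': 37, 'c': 13, 'a': 97}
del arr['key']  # {'age': 1, 'x': 37, 'c': 13, 'a': 97}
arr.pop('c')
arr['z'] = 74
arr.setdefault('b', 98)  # 98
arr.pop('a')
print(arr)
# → {'age': 1, 'x': 37, 'z': 74, 'b': 98}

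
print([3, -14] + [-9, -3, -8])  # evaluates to [3, -14, -9, -3, -8]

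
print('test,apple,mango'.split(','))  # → ['test', 'apple', 'mango']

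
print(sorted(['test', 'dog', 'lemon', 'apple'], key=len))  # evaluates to ['dog', 'test', 'lemon', 'apple']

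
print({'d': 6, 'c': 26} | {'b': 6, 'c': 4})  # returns {'d': 6, 'c': 4, 'b': 6}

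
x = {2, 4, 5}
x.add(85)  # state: {2, 4, 5, 85}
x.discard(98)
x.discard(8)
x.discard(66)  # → {2, 4, 5, 85}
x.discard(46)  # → {2, 4, 5, 85}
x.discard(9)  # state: {2, 4, 5, 85}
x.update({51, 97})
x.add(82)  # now {2, 4, 5, 51, 82, 85, 97}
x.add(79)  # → {2, 4, 5, 51, 79, 82, 85, 97}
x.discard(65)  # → {2, 4, 5, 51, 79, 82, 85, 97}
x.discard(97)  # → {2, 4, 5, 51, 79, 82, 85}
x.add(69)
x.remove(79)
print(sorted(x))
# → [2, 4, 5, 51, 69, 82, 85]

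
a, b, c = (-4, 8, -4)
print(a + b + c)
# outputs 0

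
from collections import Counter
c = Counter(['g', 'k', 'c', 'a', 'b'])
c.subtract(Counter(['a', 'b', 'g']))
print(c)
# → Counter({'k': 1, 'c': 1, 'g': 0, 'a': 0, 'b': 0})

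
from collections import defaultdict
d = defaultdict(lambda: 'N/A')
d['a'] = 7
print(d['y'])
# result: N/A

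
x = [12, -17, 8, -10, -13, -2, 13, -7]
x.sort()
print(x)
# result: [-17, -13, -10, -7, -2, 8, 12, 13]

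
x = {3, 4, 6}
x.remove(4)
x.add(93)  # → {3, 6, 93}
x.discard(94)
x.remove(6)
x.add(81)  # {3, 81, 93}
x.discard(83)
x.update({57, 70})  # {3, 57, 70, 81, 93}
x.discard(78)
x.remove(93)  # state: {3, 57, 70, 81}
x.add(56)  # {3, 56, 57, 70, 81}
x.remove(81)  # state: {3, 56, 57, 70}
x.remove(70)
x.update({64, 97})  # {3, 56, 57, 64, 97}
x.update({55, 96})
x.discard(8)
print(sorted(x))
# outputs [3, 55, 56, 57, 64, 96, 97]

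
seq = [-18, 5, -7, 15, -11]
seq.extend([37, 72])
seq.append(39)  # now [-18, 5, -7, 15, -11, 37, 72, 39]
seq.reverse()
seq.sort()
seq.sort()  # [-18, -11, -7, 5, 15, 37, 39, 72]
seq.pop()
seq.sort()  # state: [-18, -11, -7, 5, 15, 37, 39]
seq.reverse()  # [39, 37, 15, 5, -7, -11, -18]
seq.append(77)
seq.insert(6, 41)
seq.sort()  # [-18, -11, -7, 5, 15, 37, 39, 41, 77]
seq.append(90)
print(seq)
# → [-18, -11, -7, 5, 15, 37, 39, 41, 77, 90]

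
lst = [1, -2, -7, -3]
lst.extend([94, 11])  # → [1, -2, -7, -3, 94, 11]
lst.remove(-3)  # [1, -2, -7, 94, 11]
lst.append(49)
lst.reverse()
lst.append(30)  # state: [49, 11, 94, -7, -2, 1, 30]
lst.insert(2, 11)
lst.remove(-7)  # [49, 11, 11, 94, -2, 1, 30]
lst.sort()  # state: [-2, 1, 11, 11, 30, 49, 94]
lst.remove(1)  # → [-2, 11, 11, 30, 49, 94]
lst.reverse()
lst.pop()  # -2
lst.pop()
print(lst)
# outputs [94, 49, 30, 11]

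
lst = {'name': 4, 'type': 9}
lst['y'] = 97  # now {'name': 4, 'type': 9, 'y': 97}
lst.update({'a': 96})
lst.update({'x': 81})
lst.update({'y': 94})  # {'name': 4, 'type': 9, 'y': 94, 'a': 96, 'x': 81}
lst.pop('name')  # 4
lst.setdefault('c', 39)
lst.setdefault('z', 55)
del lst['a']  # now {'type': 9, 'y': 94, 'x': 81, 'c': 39, 'z': 55}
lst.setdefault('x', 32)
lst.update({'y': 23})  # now {'type': 9, 'y': 23, 'x': 81, 'c': 39, 'z': 55}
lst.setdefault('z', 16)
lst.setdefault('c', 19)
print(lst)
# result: {'type': 9, 'y': 23, 'x': 81, 'c': 39, 'z': 55}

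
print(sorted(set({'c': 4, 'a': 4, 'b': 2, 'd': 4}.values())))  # [2, 4]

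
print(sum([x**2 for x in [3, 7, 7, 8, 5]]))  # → 196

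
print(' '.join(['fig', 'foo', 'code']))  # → fig foo code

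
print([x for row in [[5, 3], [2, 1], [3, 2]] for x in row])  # [5, 3, 2, 1, 3, 2]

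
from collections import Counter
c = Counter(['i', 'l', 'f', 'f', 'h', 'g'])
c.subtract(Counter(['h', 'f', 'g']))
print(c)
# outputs Counter({'i': 1, 'l': 1, 'f': 1, 'h': 0, 'g': 0})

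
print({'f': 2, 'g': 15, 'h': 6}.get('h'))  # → 6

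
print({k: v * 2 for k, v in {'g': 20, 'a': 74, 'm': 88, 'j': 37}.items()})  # {'g': 40, 'a': 148, 'm': 176, 'j': 74}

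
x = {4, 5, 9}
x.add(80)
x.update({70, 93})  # {4, 5, 9, 70, 80, 93}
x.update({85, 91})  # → {4, 5, 9, 70, 80, 85, 91, 93}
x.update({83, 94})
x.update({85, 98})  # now {4, 5, 9, 70, 80, 83, 85, 91, 93, 94, 98}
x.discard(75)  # {4, 5, 9, 70, 80, 83, 85, 91, 93, 94, 98}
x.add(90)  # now {4, 5, 9, 70, 80, 83, 85, 90, 91, 93, 94, 98}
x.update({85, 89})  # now {4, 5, 9, 70, 80, 83, 85, 89, 90, 91, 93, 94, 98}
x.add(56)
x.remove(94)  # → {4, 5, 9, 56, 70, 80, 83, 85, 89, 90, 91, 93, 98}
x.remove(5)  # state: {4, 9, 56, 70, 80, 83, 85, 89, 90, 91, 93, 98}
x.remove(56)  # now {4, 9, 70, 80, 83, 85, 89, 90, 91, 93, 98}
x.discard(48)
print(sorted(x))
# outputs [4, 9, 70, 80, 83, 85, 89, 90, 91, 93, 98]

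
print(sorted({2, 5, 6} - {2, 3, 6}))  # [5]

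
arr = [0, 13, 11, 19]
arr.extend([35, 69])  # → [0, 13, 11, 19, 35, 69]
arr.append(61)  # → [0, 13, 11, 19, 35, 69, 61]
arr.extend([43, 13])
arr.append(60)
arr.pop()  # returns 60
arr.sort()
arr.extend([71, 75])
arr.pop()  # 75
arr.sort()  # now [0, 11, 13, 13, 19, 35, 43, 61, 69, 71]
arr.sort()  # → [0, 11, 13, 13, 19, 35, 43, 61, 69, 71]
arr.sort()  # [0, 11, 13, 13, 19, 35, 43, 61, 69, 71]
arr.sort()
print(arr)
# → [0, 11, 13, 13, 19, 35, 43, 61, 69, 71]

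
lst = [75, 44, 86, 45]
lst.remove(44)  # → [75, 86, 45]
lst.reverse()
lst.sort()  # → [45, 75, 86]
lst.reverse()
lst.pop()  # 45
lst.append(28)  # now [86, 75, 28]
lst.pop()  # 28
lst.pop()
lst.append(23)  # [86, 23]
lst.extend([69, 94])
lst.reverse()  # [94, 69, 23, 86]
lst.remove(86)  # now [94, 69, 23]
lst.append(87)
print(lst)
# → [94, 69, 23, 87]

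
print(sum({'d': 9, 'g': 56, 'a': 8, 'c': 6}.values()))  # 79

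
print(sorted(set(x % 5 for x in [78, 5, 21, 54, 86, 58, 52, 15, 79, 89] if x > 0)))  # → [0, 1, 2, 3, 4]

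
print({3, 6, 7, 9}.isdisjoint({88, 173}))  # True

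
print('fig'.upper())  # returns FIG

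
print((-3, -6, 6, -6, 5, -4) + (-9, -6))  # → (-3, -6, 6, -6, 5, -4, -9, -6)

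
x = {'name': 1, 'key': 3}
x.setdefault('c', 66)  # 66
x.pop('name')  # 1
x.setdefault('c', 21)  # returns 66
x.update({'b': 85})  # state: {'key': 3, 'c': 66, 'b': 85}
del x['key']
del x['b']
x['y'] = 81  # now {'c': 66, 'y': 81}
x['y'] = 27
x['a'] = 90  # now {'c': 66, 'y': 27, 'a': 90}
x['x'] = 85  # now {'c': 66, 'y': 27, 'a': 90, 'x': 85}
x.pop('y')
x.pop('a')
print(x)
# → {'c': 66, 'x': 85}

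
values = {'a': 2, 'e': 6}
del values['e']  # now {'a': 2}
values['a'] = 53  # {'a': 53}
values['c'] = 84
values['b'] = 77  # {'a': 53, 'c': 84, 'b': 77}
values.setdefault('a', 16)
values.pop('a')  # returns 53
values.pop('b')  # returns 77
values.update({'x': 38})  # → {'c': 84, 'x': 38}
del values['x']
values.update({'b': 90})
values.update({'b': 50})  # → {'c': 84, 'b': 50}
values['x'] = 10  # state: {'c': 84, 'b': 50, 'x': 10}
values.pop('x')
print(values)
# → {'c': 84, 'b': 50}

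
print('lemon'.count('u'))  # 0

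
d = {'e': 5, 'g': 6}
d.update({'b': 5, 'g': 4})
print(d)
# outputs {'e': 5, 'g': 4, 'b': 5}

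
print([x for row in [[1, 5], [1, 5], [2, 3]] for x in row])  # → [1, 5, 1, 5, 2, 3]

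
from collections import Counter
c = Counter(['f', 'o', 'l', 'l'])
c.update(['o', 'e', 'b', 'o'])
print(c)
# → Counter({'o': 3, 'l': 2, 'f': 1, 'e': 1, 'b': 1})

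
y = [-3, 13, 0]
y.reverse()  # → [0, 13, -3]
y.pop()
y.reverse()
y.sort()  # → [0, 13]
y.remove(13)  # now [0]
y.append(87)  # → [0, 87]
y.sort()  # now [0, 87]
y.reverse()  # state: [87, 0]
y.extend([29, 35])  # [87, 0, 29, 35]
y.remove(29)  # [87, 0, 35]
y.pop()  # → 35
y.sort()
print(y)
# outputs [0, 87]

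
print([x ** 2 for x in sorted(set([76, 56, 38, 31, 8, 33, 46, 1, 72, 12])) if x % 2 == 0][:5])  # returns [64, 144, 1444, 2116, 3136]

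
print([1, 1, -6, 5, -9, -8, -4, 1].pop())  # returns 1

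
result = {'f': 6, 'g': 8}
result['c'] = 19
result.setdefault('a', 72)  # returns 72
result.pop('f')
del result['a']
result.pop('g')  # 8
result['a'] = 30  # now {'c': 19, 'a': 30}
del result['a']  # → {'c': 19}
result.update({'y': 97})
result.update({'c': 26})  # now {'c': 26, 'y': 97}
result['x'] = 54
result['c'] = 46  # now {'c': 46, 'y': 97, 'x': 54}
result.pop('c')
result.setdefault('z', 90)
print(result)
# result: {'y': 97, 'x': 54, 'z': 90}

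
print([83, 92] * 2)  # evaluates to [83, 92, 83, 92]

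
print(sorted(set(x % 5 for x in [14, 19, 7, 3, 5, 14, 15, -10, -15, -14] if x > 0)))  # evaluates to [0, 2, 3, 4]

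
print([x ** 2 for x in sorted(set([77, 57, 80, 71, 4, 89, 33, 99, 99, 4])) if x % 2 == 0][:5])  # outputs [16, 6400]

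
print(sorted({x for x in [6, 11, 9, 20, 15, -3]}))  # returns [-3, 6, 9, 11, 15, 20]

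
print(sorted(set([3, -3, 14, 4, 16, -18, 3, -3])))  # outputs [-18, -3, 3, 4, 14, 16]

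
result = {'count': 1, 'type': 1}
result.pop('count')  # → 1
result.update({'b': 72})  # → {'type': 1, 'b': 72}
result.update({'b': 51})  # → {'type': 1, 'b': 51}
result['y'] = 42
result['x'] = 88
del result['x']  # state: {'type': 1, 'b': 51, 'y': 42}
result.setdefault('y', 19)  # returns 42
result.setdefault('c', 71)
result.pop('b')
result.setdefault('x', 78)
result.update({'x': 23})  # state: {'type': 1, 'y': 42, 'c': 71, 'x': 23}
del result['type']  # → {'y': 42, 'c': 71, 'x': 23}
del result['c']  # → {'y': 42, 'x': 23}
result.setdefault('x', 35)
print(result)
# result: {'y': 42, 'x': 23}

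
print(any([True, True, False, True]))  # True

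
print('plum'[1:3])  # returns lu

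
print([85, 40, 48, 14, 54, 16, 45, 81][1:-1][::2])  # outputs [40, 14, 16]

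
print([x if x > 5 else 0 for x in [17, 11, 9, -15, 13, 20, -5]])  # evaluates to [17, 11, 9, 0, 13, 20, 0]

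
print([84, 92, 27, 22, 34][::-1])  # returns [34, 22, 27, 92, 84]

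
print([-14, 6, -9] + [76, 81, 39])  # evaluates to [-14, 6, -9, 76, 81, 39]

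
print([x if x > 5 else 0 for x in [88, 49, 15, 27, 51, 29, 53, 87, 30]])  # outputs [88, 49, 15, 27, 51, 29, 53, 87, 30]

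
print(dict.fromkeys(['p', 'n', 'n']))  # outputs {'p': None, 'n': None}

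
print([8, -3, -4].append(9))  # None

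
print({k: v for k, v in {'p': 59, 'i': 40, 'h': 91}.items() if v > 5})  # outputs {'p': 59, 'i': 40, 'h': 91}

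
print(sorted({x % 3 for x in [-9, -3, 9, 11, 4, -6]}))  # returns [0, 1, 2]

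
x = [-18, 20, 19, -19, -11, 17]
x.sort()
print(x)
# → [-19, -18, -11, 17, 19, 20]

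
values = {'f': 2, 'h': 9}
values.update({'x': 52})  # {'f': 2, 'h': 9, 'x': 52}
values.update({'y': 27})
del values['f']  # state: {'h': 9, 'x': 52, 'y': 27}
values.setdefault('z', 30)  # 30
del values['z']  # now {'h': 9, 'x': 52, 'y': 27}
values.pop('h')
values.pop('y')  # 27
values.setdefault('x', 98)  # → 52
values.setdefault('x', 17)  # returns 52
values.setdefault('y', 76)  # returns 76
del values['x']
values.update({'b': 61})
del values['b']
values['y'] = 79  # {'y': 79}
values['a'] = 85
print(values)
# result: {'y': 79, 'a': 85}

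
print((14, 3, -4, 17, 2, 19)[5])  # 19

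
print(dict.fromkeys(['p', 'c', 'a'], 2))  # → {'p': 2, 'c': 2, 'a': 2}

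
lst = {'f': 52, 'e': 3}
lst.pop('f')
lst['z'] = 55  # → {'e': 3, 'z': 55}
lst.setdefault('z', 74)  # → 55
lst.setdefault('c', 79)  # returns 79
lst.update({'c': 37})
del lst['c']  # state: {'e': 3, 'z': 55}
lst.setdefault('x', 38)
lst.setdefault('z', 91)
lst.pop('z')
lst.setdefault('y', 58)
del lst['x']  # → {'e': 3, 'y': 58}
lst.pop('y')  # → 58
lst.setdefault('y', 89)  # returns 89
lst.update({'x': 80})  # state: {'e': 3, 'y': 89, 'x': 80}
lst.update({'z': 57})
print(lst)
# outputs {'e': 3, 'y': 89, 'x': 80, 'z': 57}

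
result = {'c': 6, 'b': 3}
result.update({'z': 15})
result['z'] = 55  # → {'c': 6, 'b': 3, 'z': 55}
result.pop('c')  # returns 6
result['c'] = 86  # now {'b': 3, 'z': 55, 'c': 86}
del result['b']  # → {'z': 55, 'c': 86}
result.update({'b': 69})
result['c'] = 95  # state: {'z': 55, 'c': 95, 'b': 69}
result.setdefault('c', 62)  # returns 95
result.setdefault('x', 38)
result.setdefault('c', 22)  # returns 95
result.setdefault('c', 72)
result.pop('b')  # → 69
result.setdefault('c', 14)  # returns 95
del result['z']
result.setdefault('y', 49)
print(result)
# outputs {'c': 95, 'x': 38, 'y': 49}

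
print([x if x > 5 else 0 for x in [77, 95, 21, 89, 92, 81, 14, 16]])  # [77, 95, 21, 89, 92, 81, 14, 16]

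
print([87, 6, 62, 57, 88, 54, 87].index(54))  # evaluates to 5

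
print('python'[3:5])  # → ho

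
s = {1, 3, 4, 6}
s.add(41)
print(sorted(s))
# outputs [1, 3, 4, 6, 41]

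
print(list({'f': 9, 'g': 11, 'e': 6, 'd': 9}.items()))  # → [('f', 9), ('g', 11), ('e', 6), ('d', 9)]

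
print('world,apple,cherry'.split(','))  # ['world', 'apple', 'cherry']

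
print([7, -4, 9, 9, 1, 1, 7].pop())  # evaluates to 7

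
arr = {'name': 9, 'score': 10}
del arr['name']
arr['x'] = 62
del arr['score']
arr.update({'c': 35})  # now {'x': 62, 'c': 35}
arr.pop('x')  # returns 62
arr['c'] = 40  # {'c': 40}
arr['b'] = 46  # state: {'c': 40, 'b': 46}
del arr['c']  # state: {'b': 46}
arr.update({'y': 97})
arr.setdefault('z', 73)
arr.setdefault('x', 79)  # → 79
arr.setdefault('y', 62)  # 97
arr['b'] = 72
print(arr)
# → {'b': 72, 'y': 97, 'z': 73, 'x': 79}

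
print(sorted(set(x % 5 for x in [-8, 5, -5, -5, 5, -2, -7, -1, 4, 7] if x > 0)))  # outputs [0, 2, 4]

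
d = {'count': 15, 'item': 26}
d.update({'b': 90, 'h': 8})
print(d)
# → {'count': 15, 'item': 26, 'b': 90, 'h': 8}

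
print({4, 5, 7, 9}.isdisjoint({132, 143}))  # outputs True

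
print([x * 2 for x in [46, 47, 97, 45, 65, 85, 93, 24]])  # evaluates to [92, 94, 194, 90, 130, 170, 186, 48]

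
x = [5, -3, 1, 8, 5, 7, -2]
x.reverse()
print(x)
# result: [-2, 7, 5, 8, 1, -3, 5]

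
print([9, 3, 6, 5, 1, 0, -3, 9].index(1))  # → 4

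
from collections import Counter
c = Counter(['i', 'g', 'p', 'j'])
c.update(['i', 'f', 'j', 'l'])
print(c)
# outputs Counter({'i': 2, 'j': 2, 'g': 1, 'p': 1, 'f': 1, 'l': 1})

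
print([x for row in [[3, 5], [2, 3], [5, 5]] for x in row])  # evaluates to [3, 5, 2, 3, 5, 5]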